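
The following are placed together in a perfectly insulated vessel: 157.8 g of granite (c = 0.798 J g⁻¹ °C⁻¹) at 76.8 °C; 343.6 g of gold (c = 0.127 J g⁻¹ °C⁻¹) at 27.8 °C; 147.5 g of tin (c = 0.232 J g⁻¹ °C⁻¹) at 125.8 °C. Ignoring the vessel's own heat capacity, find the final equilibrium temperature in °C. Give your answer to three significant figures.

T_f = 74.5 °C

Σ mᵢcᵢ(T − Tᵢ) = 0  ⇒  T = Σ mᵢcᵢTᵢ / Σ mᵢcᵢ
Σ mᵢcᵢ = 157.8×0.798 + 343.6×0.127 + 147.5×0.232 = 203.7816
Σ mᵢcᵢTᵢ = 125.9244×76.8 + 43.6372×27.8 + 34.22×125.8 = 15189
T = 15189 / 203.7816 = 74.54 °C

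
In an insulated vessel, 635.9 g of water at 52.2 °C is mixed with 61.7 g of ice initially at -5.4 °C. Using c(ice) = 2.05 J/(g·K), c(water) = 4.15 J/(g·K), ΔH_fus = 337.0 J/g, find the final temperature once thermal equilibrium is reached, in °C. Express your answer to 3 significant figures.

Heat to bring ice to 0 °C and melt it: q₁ = 61.7×2.05×5.4 + 61.7×337.0 = 21476 J
Heat the water can supply cooling to 0 °C: 635.9×4.15×52.2 = 137755 J > q₁, so all ice melts.
Energy balance: 635.9×4.15×(52.2 − T) = 21476 + 61.7×4.15×(T − 0)
2638.985(52.2 − T) = 21476 + 256.055 T
137755 − 21476 = 2895.040 T
T = 116279 / 2895.040 = 40.16 °C

T_f = 40.2 °C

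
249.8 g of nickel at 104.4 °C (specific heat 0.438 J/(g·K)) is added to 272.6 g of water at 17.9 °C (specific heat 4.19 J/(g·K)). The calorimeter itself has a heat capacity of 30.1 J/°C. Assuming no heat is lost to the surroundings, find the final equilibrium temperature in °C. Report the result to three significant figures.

T_f = 25.3 °C

Heat lost by nickel = heat gained by water + calorimeter.
(249.8)(0.438)(104.4 − T) = [(272.6)(4.19) + 30.1](T − 17.9)
109.4124 (104.4 − T) = 1172.294 (T − 17.9)
11423 − 109.4124 T = 1172.294 T − 20984
32407 = 1281.7064 T
T = 25.28 °C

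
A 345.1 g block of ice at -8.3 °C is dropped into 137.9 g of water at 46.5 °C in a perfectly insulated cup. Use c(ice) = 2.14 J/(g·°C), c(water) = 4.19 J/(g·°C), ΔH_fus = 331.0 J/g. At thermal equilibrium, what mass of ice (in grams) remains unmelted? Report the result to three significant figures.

m_ice remaining = 282 g

Heat to warm all ice to 0 °C: 345.1×2.14×8.3 = 6129.7 J
Heat released by water cooling to 0 °C: 137.9×4.19×46.5 = 26868 J
26868 J < 6129.7 + 345.1×331.0 = 120357.8 J, so not all ice melts; final T = 0 °C.
Heat left for melting: 26868 − 6129.7 = 20738.3 J
Mass melted = 20738.3 / 331.0 = 62.65 g
Ice remaining = 345.1 − 62.65 = 282.45 g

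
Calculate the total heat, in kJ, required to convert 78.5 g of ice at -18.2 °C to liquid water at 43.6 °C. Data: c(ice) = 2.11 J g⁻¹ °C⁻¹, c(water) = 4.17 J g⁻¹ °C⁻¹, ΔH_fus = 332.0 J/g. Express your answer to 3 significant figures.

q1 (heat ice -18.2→0.0 °C): 78.5 × 2.11 × 18.2 = 3015 J
q2 (melt at 0 °C): 78.5 × 332.0 = 26062 J
q3 (heat water 0.0→43.6 °C): 78.5 × 4.17 × 43.6 = 14272 J
Total: 3015 + 26062 + 14272 = 43349 J = 43.3 kJ

q = 43.3 kJ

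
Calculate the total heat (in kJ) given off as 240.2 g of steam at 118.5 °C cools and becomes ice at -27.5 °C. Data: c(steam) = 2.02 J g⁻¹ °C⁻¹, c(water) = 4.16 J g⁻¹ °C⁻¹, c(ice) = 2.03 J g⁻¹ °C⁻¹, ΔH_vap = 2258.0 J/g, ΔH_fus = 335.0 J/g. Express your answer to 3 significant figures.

q = 745 kJ

q1 (cool steam 118.5→100 °C): 240.2 × 2.02 × 18.5 = 8976 J
q2 (condense at 100 °C): 240.2 × 2258.0 = 542372 J
q3 (cool water 100→0 °C): 240.2 × 4.16 × 100.0 = 99923 J
q4 (freeze at 0 °C): 240.2 × 335.0 = 80467 J
q5 (cool ice 0→-27.5 °C): 240.2 × 2.03 × 27.5 = 13409 J
Total: 8976 + 542372 + 99923 + 80467 + 13409 = 745147 J = 745 kJ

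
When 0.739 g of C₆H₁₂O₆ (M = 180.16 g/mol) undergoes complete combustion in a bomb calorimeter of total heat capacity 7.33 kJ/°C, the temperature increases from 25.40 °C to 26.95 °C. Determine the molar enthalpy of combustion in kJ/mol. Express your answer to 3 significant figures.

ΔH = -2770 kJ/mol

ΔT = 26.95 − 25.40 = 1.55 °C
q_cal = C_cal × ΔT = 7.33 × 1.55 = 11.3615 kJ
n = 0.739 / 180.16 = 0.004102 mol
q_rxn = −q_cal = -11.3615 kJ
ΔH = -11.3615 / 0.004102 = -2770 kJ/mol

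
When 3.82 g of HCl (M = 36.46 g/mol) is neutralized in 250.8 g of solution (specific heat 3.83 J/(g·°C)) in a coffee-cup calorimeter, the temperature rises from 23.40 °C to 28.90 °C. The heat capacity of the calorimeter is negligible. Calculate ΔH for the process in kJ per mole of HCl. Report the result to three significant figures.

|ΔT| = |28.90 − 23.40| = 5.50 °C
|q_surr| = (250.8 × 3.83) × 5.50 = 960.564 × 5.50 = 5283 J
n(HCl) = 3.82 / 36.46 = 0.1048 mol
Temperature rose, so q_rxn = −|q_surr| = -5.283 kJ
ΔH = q_rxn / n = -50.41 kJ/mol

ΔH = -50.4 kJ/mol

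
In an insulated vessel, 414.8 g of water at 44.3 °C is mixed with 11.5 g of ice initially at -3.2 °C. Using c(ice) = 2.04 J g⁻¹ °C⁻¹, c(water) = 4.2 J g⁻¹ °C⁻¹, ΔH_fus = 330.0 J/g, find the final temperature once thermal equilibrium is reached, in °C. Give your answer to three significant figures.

T_f = 40.9 °C

Heat to bring ice to 0 °C and melt it: q₁ = 11.5×2.04×3.2 + 11.5×330.0 = 3870.1 J
Heat the water can supply cooling to 0 °C: 414.8×4.2×44.3 = 77177.7 J > q₁, so all ice melts.
Energy balance: 414.8×4.2×(44.3 − T) = 3870.1 + 11.5×4.2×(T − 0)
1742.16(44.3 − T) = 3870.1 + 48.3 T
77177.7 − 3870.1 = 1790.46 T
T = 73307.6 / 1790.46 = 40.94 °C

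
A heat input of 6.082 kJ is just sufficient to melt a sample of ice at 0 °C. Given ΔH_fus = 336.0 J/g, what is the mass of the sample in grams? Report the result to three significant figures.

m = 18.1 g

m = q / ΔH_fus = 6082 J / 336.0 J/g = 18.1 g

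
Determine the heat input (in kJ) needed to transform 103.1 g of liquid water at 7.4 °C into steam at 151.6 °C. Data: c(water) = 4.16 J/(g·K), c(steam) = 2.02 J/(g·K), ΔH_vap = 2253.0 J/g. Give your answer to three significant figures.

q = 283 kJ

q1 (heat water 7.4→100.0 °C): 103.1 × 4.16 × 92.6 = 39716 J
q2 (vaporize at 100 °C): 103.1 × 2253.0 = 232284 J
q3 (heat steam 100.0→151.6 °C): 103.1 × 2.02 × 51.6 = 10746 J
Total: 39716 + 232284 + 10746 = 282746 J = 283 kJ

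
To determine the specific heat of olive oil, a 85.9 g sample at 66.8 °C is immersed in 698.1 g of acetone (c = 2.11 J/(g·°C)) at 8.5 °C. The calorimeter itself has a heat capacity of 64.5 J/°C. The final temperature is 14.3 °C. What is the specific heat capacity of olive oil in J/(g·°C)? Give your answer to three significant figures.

q_gained = (698.1 × 2.11 + 64.5) × (14.3 − 8.5) = 8917 J
q_lost = 85.9 × c × (66.8 − 14.3) = 4509.75 c
Set equal: c = 8917 / 4509.75 = 1.98 J/(g·°C)

c = 1.98 J/(g·°C)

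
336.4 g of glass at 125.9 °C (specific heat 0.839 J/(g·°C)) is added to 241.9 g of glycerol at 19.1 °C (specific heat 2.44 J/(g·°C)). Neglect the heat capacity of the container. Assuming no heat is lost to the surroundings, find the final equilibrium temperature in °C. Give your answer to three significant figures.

Heat lost by glass = heat gained by glycerol.
(336.4)(0.839)(125.9 − T) = (241.9)(2.44)(T − 19.1)
282.2396 (125.9 − T) = 590.236 (T − 19.1)
35534 − 282.2396 T = 590.236 T − 11274
46808 = 872.4756 T
T = 53.6496 °C

T_f = 53.6 °C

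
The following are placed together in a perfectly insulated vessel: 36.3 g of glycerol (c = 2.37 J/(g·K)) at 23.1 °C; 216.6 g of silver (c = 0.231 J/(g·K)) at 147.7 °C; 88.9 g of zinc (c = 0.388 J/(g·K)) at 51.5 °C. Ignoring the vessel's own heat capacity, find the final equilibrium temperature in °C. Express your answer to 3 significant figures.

Σ mᵢcᵢ(T − Tᵢ) = 0  ⇒  T = Σ mᵢcᵢTᵢ / Σ mᵢcᵢ
Σ mᵢcᵢ = 36.3×2.37 + 216.6×0.231 + 88.9×0.388 = 170.5588
Σ mᵢcᵢTᵢ = 86.031×23.1 + 50.0346×147.7 + 34.4932×51.5 = 11154
T = 11154 / 170.5588 = 65.40 °C

T_f = 65.4 °C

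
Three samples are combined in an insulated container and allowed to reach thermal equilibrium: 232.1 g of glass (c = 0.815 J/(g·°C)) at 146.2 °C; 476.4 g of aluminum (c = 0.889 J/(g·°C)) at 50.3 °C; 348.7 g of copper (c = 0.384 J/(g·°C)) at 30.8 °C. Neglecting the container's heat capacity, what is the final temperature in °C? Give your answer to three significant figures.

Σ mᵢcᵢ(T − Tᵢ) = 0  ⇒  T = Σ mᵢcᵢTᵢ / Σ mᵢcᵢ
Σ mᵢcᵢ = 232.1×0.815 + 476.4×0.889 + 348.7×0.384 = 746.5819
Σ mᵢcᵢTᵢ = 189.1615×146.2 + 423.5196×50.3 + 133.9008×30.8 = 53083
T = 53083 / 746.5819 = 71.10 °C

T_f = 71.1 °C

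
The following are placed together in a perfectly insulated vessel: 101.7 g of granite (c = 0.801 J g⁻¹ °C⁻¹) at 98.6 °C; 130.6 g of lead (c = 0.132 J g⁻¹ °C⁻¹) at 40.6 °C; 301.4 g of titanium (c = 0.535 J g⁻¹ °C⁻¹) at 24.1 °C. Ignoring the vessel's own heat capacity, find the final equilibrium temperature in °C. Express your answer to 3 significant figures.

T_f = 48.5 °C

Σ mᵢcᵢ(T − Tᵢ) = 0  ⇒  T = Σ mᵢcᵢTᵢ / Σ mᵢcᵢ
Σ mᵢcᵢ = 101.7×0.801 + 130.6×0.132 + 301.4×0.535 = 259.9499
Σ mᵢcᵢTᵢ = 81.4617×98.6 + 17.2392×40.6 + 161.249×24.1 = 12618
T = 12618 / 259.9499 = 48.54 °C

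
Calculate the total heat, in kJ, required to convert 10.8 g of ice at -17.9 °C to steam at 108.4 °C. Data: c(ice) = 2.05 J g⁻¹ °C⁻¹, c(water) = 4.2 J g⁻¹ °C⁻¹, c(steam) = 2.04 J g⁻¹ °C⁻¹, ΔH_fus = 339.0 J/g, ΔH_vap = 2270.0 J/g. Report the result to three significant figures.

q1 (heat ice -17.9→0.0 °C): 10.8 × 2.05 × 17.9 = 396 J
q2 (melt at 0 °C): 10.8 × 339.0 = 3661 J
q3 (heat water 0.0→100.0 °C): 10.8 × 4.2 × 100.0 = 4536 J
q4 (vaporize at 100 °C): 10.8 × 2270.0 = 24516 J
q5 (heat steam 100.0→108.4 °C): 10.8 × 2.04 × 8.4 = 185 J
Total: 396 + 3661 + 4536 + 24516 + 185 = 33294 J = 33.3 kJ

q = 33.3 kJ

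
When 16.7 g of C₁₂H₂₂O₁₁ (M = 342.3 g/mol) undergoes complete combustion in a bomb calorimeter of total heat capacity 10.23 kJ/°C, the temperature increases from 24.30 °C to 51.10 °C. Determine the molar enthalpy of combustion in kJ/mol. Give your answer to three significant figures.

ΔT = 51.10 − 24.30 = 26.80 °C
q_cal = C_cal × ΔT = 10.23 × 26.80 = 274.164 kJ
n = 16.7 / 342.3 = 0.04879 mol
q_rxn = −q_cal = -274.164 kJ
ΔH = -274.164 / 0.04879 = -5619 kJ/mol

ΔH = -5620 kJ/mol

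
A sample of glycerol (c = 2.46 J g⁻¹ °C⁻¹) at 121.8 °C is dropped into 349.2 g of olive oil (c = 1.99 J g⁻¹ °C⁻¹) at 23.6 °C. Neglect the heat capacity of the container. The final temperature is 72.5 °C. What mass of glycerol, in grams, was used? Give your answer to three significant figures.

q_gained = (349.2 × 1.99) × (72.5 − 23.6) = 33980 J
q_lost = m × 2.46 × (121.8 − 72.5) = 121.278 m
m = 33980 / 121.278 = 280 g

m = 280 g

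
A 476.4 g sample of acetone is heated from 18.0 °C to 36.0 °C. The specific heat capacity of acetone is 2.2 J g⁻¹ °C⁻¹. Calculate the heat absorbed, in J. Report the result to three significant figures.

q = m c ΔT = 476.4 × 2.2 × (36.0 − 18.0)
q = 476.4 × 2.2 × 18.0 = 18870 J

q = 18900 J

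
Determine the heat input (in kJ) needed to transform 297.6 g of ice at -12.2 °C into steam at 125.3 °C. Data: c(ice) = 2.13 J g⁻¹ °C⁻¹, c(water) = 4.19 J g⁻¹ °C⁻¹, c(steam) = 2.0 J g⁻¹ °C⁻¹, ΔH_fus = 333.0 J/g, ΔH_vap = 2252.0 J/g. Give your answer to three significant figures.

q = 917 kJ

q1 (heat ice -12.2→0.0 °C): 297.6 × 2.13 × 12.2 = 7733 J
q2 (melt at 0 °C): 297.6 × 333.0 = 99101 J
q3 (heat water 0.0→100.0 °C): 297.6 × 4.19 × 100.0 = 124694 J
q4 (vaporize at 100 °C): 297.6 × 2252.0 = 670195 J
q5 (heat steam 100.0→125.3 °C): 297.6 × 2.0 × 25.3 = 15059 J
Total: 7733 + 99101 + 124694 + 670195 + 15059 = 916782 J = 917 kJ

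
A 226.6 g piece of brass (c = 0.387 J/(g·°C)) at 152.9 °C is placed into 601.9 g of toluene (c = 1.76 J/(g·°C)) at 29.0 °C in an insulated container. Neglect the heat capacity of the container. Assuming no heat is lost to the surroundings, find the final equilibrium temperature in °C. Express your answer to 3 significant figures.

Heat lost by brass = heat gained by toluene.
(226.6)(0.387)(152.9 − T) = (601.9)(1.76)(T − 29.0)
87.6942 (152.9 − T) = 1059.344 (T − 29.0)
13408 − 87.6942 T = 1059.344 T − 30721
44129 = 1147.0382 T
T = 38.47 °C

T_f = 38.5 °C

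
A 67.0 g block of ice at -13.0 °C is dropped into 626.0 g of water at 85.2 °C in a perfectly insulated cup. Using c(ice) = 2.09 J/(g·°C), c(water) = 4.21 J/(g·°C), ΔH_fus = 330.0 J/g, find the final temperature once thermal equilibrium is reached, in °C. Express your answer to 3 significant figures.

Heat to bring ice to 0 °C and melt it: q₁ = 67.0×2.09×13.0 + 67.0×330.0 = 23930 J
Heat the water can supply cooling to 0 °C: 626.0×4.21×85.2 = 224541 J > q₁, so all ice melts.
Energy balance: 626.0×4.21×(85.2 − T) = 23930 + 67.0×4.21×(T − 0)
2635.46(85.2 − T) = 23930 + 282.07 T
224541 − 23930 = 2917.53 T
T = 200611 / 2917.53 = 68.76 °C

T_f = 68.8 °C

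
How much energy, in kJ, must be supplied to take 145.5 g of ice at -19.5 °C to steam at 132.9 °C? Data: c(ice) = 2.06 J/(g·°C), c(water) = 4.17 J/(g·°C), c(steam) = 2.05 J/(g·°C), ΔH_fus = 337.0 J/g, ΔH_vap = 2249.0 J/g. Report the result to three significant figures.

q = 453 kJ

q1 (heat ice -19.5→0.0 °C): 145.5 × 2.06 × 19.5 = 5845 J
q2 (melt at 0 °C): 145.5 × 337.0 = 49034 J
q3 (heat water 0.0→100.0 °C): 145.5 × 4.17 × 100.0 = 60674 J
q4 (vaporize at 100 °C): 145.5 × 2249.0 = 327230 J
q5 (heat steam 100.0→132.9 °C): 145.5 × 2.05 × 32.9 = 9813 J
Total: 5845 + 49034 + 60674 + 327230 + 9813 = 452596 J = 453 kJ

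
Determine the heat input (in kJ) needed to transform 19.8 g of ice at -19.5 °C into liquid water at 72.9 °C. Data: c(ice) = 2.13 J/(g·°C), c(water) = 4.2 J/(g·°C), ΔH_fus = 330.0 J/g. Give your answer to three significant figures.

q = 13.4 kJ

q1 (heat ice -19.5→0.0 °C): 19.8 × 2.13 × 19.5 = 822 J
q2 (melt at 0 °C): 19.8 × 330.0 = 6534 J
q3 (heat water 0.0→72.9 °C): 19.8 × 4.2 × 72.9 = 6062 J
Total: 822 + 6534 + 6062 = 13418 J = 13.4 kJ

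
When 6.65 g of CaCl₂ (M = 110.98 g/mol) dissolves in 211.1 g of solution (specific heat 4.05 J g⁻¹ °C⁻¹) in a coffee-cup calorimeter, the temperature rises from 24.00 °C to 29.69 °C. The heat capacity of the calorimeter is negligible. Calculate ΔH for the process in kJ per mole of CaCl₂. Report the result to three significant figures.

ΔH = -81.2 kJ/mol

|ΔT| = |29.69 − 24.00| = 5.69 °C
|q_surr| = (211.1 × 4.05) × 5.69 = 854.955 × 5.69 = 4865 J
n(CaCl₂) = 6.65 / 110.98 = 0.05992 mol
Temperature rose, so q_rxn = −|q_surr| = -4.865 kJ
ΔH = q_rxn / n = -81.19 kJ/mol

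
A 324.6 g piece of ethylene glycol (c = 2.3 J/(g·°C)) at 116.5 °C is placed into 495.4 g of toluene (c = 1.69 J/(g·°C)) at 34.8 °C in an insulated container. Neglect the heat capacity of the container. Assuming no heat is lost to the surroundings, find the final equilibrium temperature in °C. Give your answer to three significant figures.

T_f = 73.3 °C

Heat lost by ethylene glycol = heat gained by toluene.
(324.6)(2.3)(116.5 − T) = (495.4)(1.69)(T − 34.8)
746.58 (116.5 − T) = 837.226 (T − 34.8)
86977 − 746.58 T = 837.226 T − 29135
116112 = 1583.806 T
T = 73.31 °C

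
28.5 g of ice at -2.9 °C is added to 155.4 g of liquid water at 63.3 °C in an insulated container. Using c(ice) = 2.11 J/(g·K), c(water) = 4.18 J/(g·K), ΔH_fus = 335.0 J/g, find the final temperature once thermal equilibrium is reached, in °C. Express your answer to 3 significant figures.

T_f = 40.8 °C

Heat to bring ice to 0 °C and melt it: q₁ = 28.5×2.11×2.9 + 28.5×335.0 = 9721.9 J
Heat the water can supply cooling to 0 °C: 155.4×4.18×63.3 = 41117.9 J > q₁, so all ice melts.
Energy balance: 155.4×4.18×(63.3 − T) = 9721.9 + 28.5×4.18×(T − 0)
649.572(63.3 − T) = 9721.9 + 119.13 T
41117.9 − 9721.9 = 768.702 T
T = 31396.0 / 768.702 = 40.84 °C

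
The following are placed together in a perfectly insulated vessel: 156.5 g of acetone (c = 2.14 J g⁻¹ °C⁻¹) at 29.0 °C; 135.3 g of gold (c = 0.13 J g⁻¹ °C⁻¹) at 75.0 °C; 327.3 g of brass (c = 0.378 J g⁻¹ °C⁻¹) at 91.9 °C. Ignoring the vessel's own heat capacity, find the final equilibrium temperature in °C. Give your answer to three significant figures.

Σ mᵢcᵢ(T − Tᵢ) = 0  ⇒  T = Σ mᵢcᵢTᵢ / Σ mᵢcᵢ
Σ mᵢcᵢ = 156.5×2.14 + 135.3×0.13 + 327.3×0.378 = 476.2184
Σ mᵢcᵢTᵢ = 334.91×29.0 + 17.589×75.0 + 123.7194×91.9 = 22401
T = 22401 / 476.2184 = 47.04 °C

T_f = 47.0 °C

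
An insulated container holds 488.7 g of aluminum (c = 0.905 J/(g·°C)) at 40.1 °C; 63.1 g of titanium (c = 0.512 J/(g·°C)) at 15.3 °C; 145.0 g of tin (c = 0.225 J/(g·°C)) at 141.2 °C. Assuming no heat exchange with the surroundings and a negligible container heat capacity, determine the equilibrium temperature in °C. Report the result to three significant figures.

Σ mᵢcᵢ(T − Tᵢ) = 0  ⇒  T = Σ mᵢcᵢTᵢ / Σ mᵢcᵢ
Σ mᵢcᵢ = 488.7×0.905 + 63.1×0.512 + 145.0×0.225 = 507.2057
Σ mᵢcᵢTᵢ = 442.2735×40.1 + 32.3072×15.3 + 32.625×141.2 = 22836
T = 22836 / 507.2057 = 45.02 °C

T_f = 45.0 °C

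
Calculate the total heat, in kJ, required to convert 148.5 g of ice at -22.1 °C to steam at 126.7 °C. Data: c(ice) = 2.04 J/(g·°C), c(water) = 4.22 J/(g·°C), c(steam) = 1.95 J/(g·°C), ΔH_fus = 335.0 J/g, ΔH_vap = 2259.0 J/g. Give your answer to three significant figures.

q1 (heat ice -22.1→0.0 °C): 148.5 × 2.04 × 22.1 = 6695 J
q2 (melt at 0 °C): 148.5 × 335.0 = 49748 J
q3 (heat water 0.0→100.0 °C): 148.5 × 4.22 × 100.0 = 62667 J
q4 (vaporize at 100 °C): 148.5 × 2259.0 = 335462 J
q5 (heat steam 100.0→126.7 °C): 148.5 × 1.95 × 26.7 = 7732 J
Total: 6695 + 49748 + 62667 + 335462 + 7732 = 462304 J = 462 kJ

q = 462 kJ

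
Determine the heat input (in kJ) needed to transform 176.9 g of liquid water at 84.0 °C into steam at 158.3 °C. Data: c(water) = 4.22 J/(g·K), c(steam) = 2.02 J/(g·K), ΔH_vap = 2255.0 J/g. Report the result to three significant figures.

q = 432 kJ

q1 (heat water 84.0→100.0 °C): 176.9 × 4.22 × 16.0 = 11944 J
q2 (vaporize at 100 °C): 176.9 × 2255.0 = 398910 J
q3 (heat steam 100.0→158.3 °C): 176.9 × 2.02 × 58.3 = 20833 J
Total: 11944 + 398910 + 20833 = 431687 J = 432 kJ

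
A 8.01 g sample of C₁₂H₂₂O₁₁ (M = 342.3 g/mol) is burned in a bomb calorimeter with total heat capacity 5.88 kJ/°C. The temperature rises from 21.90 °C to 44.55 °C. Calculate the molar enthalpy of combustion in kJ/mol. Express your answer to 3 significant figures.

ΔT = 44.55 − 21.90 = 22.65 °C
q_cal = C_cal × ΔT = 5.88 × 22.65 = 133.182 kJ
n = 8.01 / 342.3 = 0.02340 mol
q_rxn = −q_cal = -133.182 kJ
ΔH = -133.182 / 0.02340 = -5692 kJ/mol

ΔH = -5690 kJ/mol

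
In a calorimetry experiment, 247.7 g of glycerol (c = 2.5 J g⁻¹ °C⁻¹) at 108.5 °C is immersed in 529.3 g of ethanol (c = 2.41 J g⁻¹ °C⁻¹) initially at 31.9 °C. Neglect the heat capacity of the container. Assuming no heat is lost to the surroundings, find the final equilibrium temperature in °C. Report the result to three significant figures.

Heat lost by glycerol = heat gained by ethanol.
(247.7)(2.5)(108.5 − T) = (529.3)(2.41)(T − 31.9)
619.25 (108.5 − T) = 1275.613 (T − 31.9)
67189 − 619.25 T = 1275.613 T − 40692
107881 = 1894.863 T
T = 56.93 °C

T_f = 56.9 °C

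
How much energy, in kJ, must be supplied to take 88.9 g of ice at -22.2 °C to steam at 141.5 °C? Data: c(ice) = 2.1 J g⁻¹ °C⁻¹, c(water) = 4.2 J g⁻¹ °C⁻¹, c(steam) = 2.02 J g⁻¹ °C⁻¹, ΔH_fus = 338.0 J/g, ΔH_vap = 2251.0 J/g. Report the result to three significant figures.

q1 (heat ice -22.2→0.0 °C): 88.9 × 2.1 × 22.2 = 4145 J
q2 (melt at 0 °C): 88.9 × 338.0 = 30048 J
q3 (heat water 0.0→100.0 °C): 88.9 × 4.2 × 100.0 = 37338 J
q4 (vaporize at 100 °C): 88.9 × 2251.0 = 200114 J
q5 (heat steam 100.0→141.5 °C): 88.9 × 2.02 × 41.5 = 7452 J
Total: 4145 + 30048 + 37338 + 200114 + 7452 = 279097 J = 279 kJ

q = 279 kJ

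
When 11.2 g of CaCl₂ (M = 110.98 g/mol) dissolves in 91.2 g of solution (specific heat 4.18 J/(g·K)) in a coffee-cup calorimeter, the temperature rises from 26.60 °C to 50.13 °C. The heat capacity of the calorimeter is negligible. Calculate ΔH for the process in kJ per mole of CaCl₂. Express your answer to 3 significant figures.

ΔH = -88.9 kJ/mol

|ΔT| = |50.13 − 26.60| = 23.53 °C
|q_surr| = (91.2 × 4.18) × 23.53 = 381.216 × 23.53 = 8970 J
n(CaCl₂) = 11.2 / 110.98 = 0.1009 mol
Temperature rose, so q_rxn = −|q_surr| = -8.970 kJ
ΔH = q_rxn / n = -88.90 kJ/mol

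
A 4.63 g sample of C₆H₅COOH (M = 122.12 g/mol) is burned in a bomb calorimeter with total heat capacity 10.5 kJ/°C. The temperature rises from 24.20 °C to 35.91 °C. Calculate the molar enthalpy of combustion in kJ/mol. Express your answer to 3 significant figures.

ΔT = 35.91 − 24.20 = 11.71 °C
q_cal = C_cal × ΔT = 10.5 × 11.71 = 122.955 kJ
n = 4.63 / 122.12 = 0.03791 mol
q_rxn = −q_cal = -122.955 kJ
ΔH = -122.955 / 0.03791 = -3243 kJ/mol

ΔH = -3240 kJ/mol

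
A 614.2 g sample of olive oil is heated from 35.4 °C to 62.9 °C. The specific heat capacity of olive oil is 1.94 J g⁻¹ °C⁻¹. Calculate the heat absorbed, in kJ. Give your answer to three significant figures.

q = 32.8 kJ

q = m c ΔT = 614.2 × 1.94 × (62.9 − 35.4)
q = 614.2 × 1.94 × 27.5 = 32770 J = 32.8 kJ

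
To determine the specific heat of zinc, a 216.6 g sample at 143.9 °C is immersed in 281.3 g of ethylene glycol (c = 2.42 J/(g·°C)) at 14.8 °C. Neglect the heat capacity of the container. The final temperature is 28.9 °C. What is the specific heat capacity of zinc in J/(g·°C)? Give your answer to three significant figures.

q_gained = (281.3 × 2.42) × (28.9 − 14.8) = 9599 J
q_lost = 216.6 × c × (143.9 − 28.9) = 24909 c
Set equal: c = 9599 / 24909 = 0.385 J/(g·°C)

c = 0.385 J/(g·°C)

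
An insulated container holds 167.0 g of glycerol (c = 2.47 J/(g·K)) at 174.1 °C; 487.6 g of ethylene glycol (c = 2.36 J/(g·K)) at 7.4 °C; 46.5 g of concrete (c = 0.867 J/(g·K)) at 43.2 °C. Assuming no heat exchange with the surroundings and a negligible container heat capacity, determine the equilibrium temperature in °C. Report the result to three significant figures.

T_f = 51.2 °C

Σ mᵢcᵢ(T − Tᵢ) = 0  ⇒  T = Σ mᵢcᵢTᵢ / Σ mᵢcᵢ
Σ mᵢcᵢ = 167.0×2.47 + 487.6×2.36 + 46.5×0.867 = 1603.5415
Σ mᵢcᵢTᵢ = 412.49×174.1 + 1150.736×7.4 + 40.3155×43.2 = 82072
T = 82072 / 1603.5415 = 51.18 °C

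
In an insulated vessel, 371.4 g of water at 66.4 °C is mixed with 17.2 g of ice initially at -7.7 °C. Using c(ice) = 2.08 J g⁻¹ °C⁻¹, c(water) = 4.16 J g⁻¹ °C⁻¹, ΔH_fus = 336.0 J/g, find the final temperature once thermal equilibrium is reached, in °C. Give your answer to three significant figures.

T_f = 59.7 °C

Heat to bring ice to 0 °C and melt it: q₁ = 17.2×2.08×7.7 + 17.2×336.0 = 6054.7 J
Heat the water can supply cooling to 0 °C: 371.4×4.16×66.4 = 102590 J > q₁, so all ice melts.
Energy balance: 371.4×4.16×(66.4 − T) = 6054.7 + 17.2×4.16×(T − 0)
1545.024(66.4 − T) = 6054.7 + 71.552 T
102590 − 6054.7 = 1616.576 T
T = 96535.3 / 1616.576 = 59.72 °C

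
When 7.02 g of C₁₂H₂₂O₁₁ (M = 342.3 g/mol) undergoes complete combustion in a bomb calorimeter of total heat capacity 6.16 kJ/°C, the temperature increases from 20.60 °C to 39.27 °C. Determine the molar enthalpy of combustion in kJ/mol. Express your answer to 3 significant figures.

ΔH = -5610 kJ/mol

ΔT = 39.27 − 20.60 = 18.67 °C
q_cal = C_cal × ΔT = 6.16 × 18.67 = 115.0072 kJ
n = 7.02 / 342.3 = 0.02051 mol
q_rxn = −q_cal = -115.0072 kJ
ΔH = -115.0072 / 0.02051 = -5607 kJ/mol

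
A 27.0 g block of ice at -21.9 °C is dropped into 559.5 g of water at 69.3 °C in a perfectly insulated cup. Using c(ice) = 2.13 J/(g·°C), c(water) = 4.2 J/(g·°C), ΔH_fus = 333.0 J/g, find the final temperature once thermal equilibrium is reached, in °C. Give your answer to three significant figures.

Heat to bring ice to 0 °C and melt it: q₁ = 27.0×2.13×21.9 + 27.0×333.0 = 10250 J
Heat the water can supply cooling to 0 °C: 559.5×4.2×69.3 = 162848 J > q₁, so all ice melts.
Energy balance: 559.5×4.2×(69.3 − T) = 10250 + 27.0×4.2×(T − 0)
2349.9(69.3 − T) = 10250 + 113.4 T
162848 − 10250 = 2463.3 T
T = 152598 / 2463.3 = 61.949 °C

T_f = 61.9 °C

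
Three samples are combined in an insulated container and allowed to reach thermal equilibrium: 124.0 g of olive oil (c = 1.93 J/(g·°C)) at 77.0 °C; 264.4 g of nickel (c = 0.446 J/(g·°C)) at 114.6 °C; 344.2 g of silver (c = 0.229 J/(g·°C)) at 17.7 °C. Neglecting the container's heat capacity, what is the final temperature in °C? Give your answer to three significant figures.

Σ mᵢcᵢ(T − Tᵢ) = 0  ⇒  T = Σ mᵢcᵢTᵢ / Σ mᵢcᵢ
Σ mᵢcᵢ = 124.0×1.93 + 264.4×0.446 + 344.2×0.229 = 436.0642
Σ mᵢcᵢTᵢ = 239.32×77.0 + 117.9224×114.6 + 78.8218×17.7 = 33337
T = 33337 / 436.0642 = 76.4498 °C

T_f = 76.4 °C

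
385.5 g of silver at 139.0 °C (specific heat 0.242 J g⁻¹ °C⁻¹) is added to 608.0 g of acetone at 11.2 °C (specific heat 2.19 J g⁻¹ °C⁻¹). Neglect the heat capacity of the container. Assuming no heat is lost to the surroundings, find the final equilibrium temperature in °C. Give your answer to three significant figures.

T_f = 19.6 °C

Heat lost by silver = heat gained by acetone.
(385.5)(0.242)(139.0 − T) = (608.0)(2.19)(T − 11.2)
93.291 (139.0 − T) = 1331.52 (T − 11.2)
12967 − 93.291 T = 1331.52 T − 14913
27880 = 1424.811 T
T = 19.57 °C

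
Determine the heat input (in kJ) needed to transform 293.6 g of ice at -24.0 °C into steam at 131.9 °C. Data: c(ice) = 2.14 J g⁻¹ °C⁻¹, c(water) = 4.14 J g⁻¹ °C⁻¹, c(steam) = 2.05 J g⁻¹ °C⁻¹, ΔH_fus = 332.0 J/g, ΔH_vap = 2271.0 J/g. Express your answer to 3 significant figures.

q1 (heat ice -24.0→0.0 °C): 293.6 × 2.14 × 24.0 = 15079 J
q2 (melt at 0 °C): 293.6 × 332.0 = 97475 J
q3 (heat water 0.0→100.0 °C): 293.6 × 4.14 × 100.0 = 121550 J
q4 (vaporize at 100 °C): 293.6 × 2271.0 = 666766 J
q5 (heat steam 100.0→131.9 °C): 293.6 × 2.05 × 31.9 = 19200 J
Total: 15079 + 97475 + 121550 + 666766 + 19200 = 920070 J = 920 kJ

q = 920 kJ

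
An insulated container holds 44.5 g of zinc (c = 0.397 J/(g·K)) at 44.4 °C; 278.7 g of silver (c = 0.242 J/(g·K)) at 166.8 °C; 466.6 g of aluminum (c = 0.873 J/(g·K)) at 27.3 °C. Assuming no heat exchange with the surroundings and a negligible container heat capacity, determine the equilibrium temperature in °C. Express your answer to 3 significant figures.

Σ mᵢcᵢ(T − Tᵢ) = 0  ⇒  T = Σ mᵢcᵢTᵢ / Σ mᵢcᵢ
Σ mᵢcᵢ = 44.5×0.397 + 278.7×0.242 + 466.6×0.873 = 492.4537
Σ mᵢcᵢTᵢ = 17.6665×44.4 + 67.4454×166.8 + 407.3418×27.3 = 23155
T = 23155 / 492.4537 = 47.02 °C

T_f = 47.0 °C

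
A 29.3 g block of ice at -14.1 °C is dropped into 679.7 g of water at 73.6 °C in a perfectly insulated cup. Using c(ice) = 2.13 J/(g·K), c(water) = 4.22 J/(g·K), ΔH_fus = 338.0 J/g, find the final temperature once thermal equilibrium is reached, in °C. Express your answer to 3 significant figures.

T_f = 67.0 °C

Heat to bring ice to 0 °C and melt it: q₁ = 29.3×2.13×14.1 + 29.3×338.0 = 10783 J
Heat the water can supply cooling to 0 °C: 679.7×4.22×73.6 = 211109 J > q₁, so all ice melts.
Energy balance: 679.7×4.22×(73.6 − T) = 10783 + 29.3×4.22×(T − 0)
2868.334(73.6 − T) = 10783 + 123.646 T
211109 − 10783 = 2991.980 T
T = 200326 / 2991.980 = 66.95 °C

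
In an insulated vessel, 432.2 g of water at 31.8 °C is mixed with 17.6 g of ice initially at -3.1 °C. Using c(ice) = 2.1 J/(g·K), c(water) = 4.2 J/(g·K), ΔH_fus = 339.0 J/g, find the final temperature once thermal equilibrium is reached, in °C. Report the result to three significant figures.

T_f = 27.3 °C

Heat to bring ice to 0 °C and melt it: q₁ = 17.6×2.1×3.1 + 17.6×339.0 = 6081.0 J
Heat the water can supply cooling to 0 °C: 432.2×4.2×31.8 = 57724.6 J > q₁, so all ice melts.
Energy balance: 432.2×4.2×(31.8 − T) = 6081.0 + 17.6×4.2×(T − 0)
1815.24(31.8 − T) = 6081.0 + 73.92 T
57724.6 − 6081.0 = 1889.16 T
T = 51643.6 / 1889.16 = 27.34 °C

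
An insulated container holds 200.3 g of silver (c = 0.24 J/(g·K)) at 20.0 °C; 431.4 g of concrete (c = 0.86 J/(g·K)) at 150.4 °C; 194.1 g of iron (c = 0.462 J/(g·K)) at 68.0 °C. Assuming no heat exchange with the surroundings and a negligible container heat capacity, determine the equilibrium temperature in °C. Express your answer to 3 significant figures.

T_f = 124 °C

Σ mᵢcᵢ(T − Tᵢ) = 0  ⇒  T = Σ mᵢcᵢTᵢ / Σ mᵢcᵢ
Σ mᵢcᵢ = 200.3×0.24 + 431.4×0.86 + 194.1×0.462 = 508.7502
Σ mᵢcᵢTᵢ = 48.072×20.0 + 371.004×150.4 + 89.6742×68.0 = 62858
T = 62858 / 508.7502 = 123.6 °C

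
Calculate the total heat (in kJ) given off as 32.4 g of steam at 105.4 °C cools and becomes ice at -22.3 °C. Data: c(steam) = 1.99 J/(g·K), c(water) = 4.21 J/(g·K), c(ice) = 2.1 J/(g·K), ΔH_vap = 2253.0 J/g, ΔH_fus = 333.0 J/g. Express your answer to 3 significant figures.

q = 99.3 kJ

q1 (cool steam 105.4→100 °C): 32.4 × 1.99 × 5.4 = 348 J
q2 (condense at 100 °C): 32.4 × 2253.0 = 72997 J
q3 (cool water 100→0 °C): 32.4 × 4.21 × 100.0 = 13640 J
q4 (freeze at 0 °C): 32.4 × 333.0 = 10789 J
q5 (cool ice 0→-22.3 °C): 32.4 × 2.1 × 22.3 = 1517 J
Total: 348 + 72997 + 13640 + 10789 + 1517 = 99291 J = 99.3 kJ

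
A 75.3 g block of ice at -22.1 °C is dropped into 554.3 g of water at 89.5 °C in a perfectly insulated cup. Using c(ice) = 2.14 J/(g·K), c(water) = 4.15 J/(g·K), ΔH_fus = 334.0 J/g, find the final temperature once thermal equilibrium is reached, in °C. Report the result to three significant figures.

Heat to bring ice to 0 °C and melt it: q₁ = 75.3×2.14×22.1 + 75.3×334.0 = 28711 J
Heat the water can supply cooling to 0 °C: 554.3×4.15×89.5 = 205881 J > q₁, so all ice melts.
Energy balance: 554.3×4.15×(89.5 − T) = 28711 + 75.3×4.15×(T − 0)
2300.345(89.5 − T) = 28711 + 312.495 T
205881 − 28711 = 2612.840 T
T = 177170 / 2612.840 = 67.81 °C

T_f = 67.8 °C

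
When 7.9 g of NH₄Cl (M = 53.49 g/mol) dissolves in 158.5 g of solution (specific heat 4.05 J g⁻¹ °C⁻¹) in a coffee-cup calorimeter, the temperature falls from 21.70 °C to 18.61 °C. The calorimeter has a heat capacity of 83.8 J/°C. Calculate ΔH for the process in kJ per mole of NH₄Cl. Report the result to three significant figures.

ΔH = 15.2 kJ/mol

|ΔT| = |18.61 − 21.70| = 3.09 °C
|q_surr| = (158.5 × 4.05 + 83.8) × 3.09 = 725.725 × 3.09 = 2242 J
n(NH₄Cl) = 7.9 / 53.49 = 0.1477 mol
Temperature fell, so q_rxn = +|q_surr| = 2.242 kJ
ΔH = q_rxn / n = 15.18 kJ/mol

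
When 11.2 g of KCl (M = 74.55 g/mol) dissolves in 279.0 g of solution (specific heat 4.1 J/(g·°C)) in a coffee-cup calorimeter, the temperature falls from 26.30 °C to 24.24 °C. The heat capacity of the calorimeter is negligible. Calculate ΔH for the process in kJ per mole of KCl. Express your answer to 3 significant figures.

|ΔT| = |24.24 − 26.30| = 2.06 °C
|q_surr| = (279.0 × 4.1) × 2.06 = 1143.9 × 2.06 = 2356 J
n(KCl) = 11.2 / 74.55 = 0.1502 mol
Temperature fell, so q_rxn = +|q_surr| = 2.356 kJ
ΔH = q_rxn / n = 15.69 kJ/mol

ΔH = 15.7 kJ/mol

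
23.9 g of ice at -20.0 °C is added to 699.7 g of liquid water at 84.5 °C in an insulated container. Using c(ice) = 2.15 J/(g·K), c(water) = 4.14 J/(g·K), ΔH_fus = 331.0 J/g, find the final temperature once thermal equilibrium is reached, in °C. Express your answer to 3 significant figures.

Heat to bring ice to 0 °C and melt it: q₁ = 23.9×2.15×20.0 + 23.9×331.0 = 8938.6 J
Heat the water can supply cooling to 0 °C: 699.7×4.14×84.5 = 244776 J > q₁, so all ice melts.
Energy balance: 699.7×4.14×(84.5 − T) = 8938.6 + 23.9×4.14×(T − 0)
2896.758(84.5 − T) = 8938.6 + 98.946 T
244776 − 8938.6 = 2995.704 T
T = 235837.4 / 2995.704 = 78.73 °C

T_f = 78.7 °C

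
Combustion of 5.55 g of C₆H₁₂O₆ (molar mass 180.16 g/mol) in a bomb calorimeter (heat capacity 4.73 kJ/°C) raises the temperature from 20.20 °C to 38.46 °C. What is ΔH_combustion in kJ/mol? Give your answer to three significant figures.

ΔT = 38.46 − 20.20 = 18.26 °C
q_cal = C_cal × ΔT = 4.73 × 18.26 = 86.3698 kJ
n = 5.55 / 180.16 = 0.03081 mol
q_rxn = −q_cal = -86.3698 kJ
ΔH = -86.3698 / 0.03081 = -2803 kJ/mol

ΔH = -2800 kJ/mol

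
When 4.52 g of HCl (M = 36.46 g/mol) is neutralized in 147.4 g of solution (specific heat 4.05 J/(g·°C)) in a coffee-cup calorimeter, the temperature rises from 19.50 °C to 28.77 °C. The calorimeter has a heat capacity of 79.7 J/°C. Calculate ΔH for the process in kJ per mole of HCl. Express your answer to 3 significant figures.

|ΔT| = |28.77 − 19.50| = 9.27 °C
|q_surr| = (147.4 × 4.05 + 79.7) × 9.27 = 676.67 × 9.27 = 6273 J
n(HCl) = 4.52 / 36.46 = 0.1240 mol
Temperature rose, so q_rxn = −|q_surr| = -6.273 kJ
ΔH = q_rxn / n = -50.59 kJ/mol

ΔH = -50.6 kJ/mol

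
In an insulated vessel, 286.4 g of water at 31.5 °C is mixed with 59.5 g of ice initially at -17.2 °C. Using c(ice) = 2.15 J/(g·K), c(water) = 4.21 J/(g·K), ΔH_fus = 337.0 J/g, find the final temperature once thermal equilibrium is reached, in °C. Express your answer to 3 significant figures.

Heat to bring ice to 0 °C and melt it: q₁ = 59.5×2.15×17.2 + 59.5×337.0 = 22252 J
Heat the water can supply cooling to 0 °C: 286.4×4.21×31.5 = 37980.9 J > q₁, so all ice melts.
Energy balance: 286.4×4.21×(31.5 − T) = 22252 + 59.5×4.21×(T − 0)
1205.744(31.5 − T) = 22252 + 250.495 T
37980.9 − 22252 = 1456.239 T
T = 15728.9 / 1456.239 = 10.80 °C

T_f = 10.8 °C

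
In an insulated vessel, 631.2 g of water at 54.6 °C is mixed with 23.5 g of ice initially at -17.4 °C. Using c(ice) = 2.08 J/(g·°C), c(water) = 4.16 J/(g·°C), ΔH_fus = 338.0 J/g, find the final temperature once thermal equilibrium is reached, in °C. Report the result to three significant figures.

Heat to bring ice to 0 °C and melt it: q₁ = 23.5×2.08×17.4 + 23.5×338.0 = 8793.5 J
Heat the water can supply cooling to 0 °C: 631.2×4.16×54.6 = 143368 J > q₁, so all ice melts.
Energy balance: 631.2×4.16×(54.6 − T) = 8793.5 + 23.5×4.16×(T − 0)
2625.792(54.6 − T) = 8793.5 + 97.76 T
143368 − 8793.5 = 2723.552 T
T = 134574.5 / 2723.552 = 49.41 °C

T_f = 49.4 °C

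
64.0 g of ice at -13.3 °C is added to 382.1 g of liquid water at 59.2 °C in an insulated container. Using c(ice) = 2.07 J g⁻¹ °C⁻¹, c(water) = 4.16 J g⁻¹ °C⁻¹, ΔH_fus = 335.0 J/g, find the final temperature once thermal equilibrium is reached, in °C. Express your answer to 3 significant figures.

Heat to bring ice to 0 °C and melt it: q₁ = 64.0×2.07×13.3 + 64.0×335.0 = 23202 J
Heat the water can supply cooling to 0 °C: 382.1×4.16×59.2 = 94100.5 J > q₁, so all ice melts.
Energy balance: 382.1×4.16×(59.2 − T) = 23202 + 64.0×4.16×(T − 0)
1589.536(59.2 − T) = 23202 + 266.24 T
94100.5 − 23202 = 1855.776 T
T = 70898.5 / 1855.776 = 38.20 °C

T_f = 38.2 °C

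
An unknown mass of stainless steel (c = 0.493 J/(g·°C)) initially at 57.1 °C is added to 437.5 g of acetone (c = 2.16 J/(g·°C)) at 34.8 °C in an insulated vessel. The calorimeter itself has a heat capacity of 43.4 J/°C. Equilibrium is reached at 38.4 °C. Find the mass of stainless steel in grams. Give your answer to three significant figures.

q_gained = (437.5 × 2.16 + 43.4) × (38.4 − 34.8) = 3558 J
q_lost = m × 0.493 × (57.1 − 38.4) = 9.2191 m
m = 3558 / 9.2191 = 386 g

m = 386 g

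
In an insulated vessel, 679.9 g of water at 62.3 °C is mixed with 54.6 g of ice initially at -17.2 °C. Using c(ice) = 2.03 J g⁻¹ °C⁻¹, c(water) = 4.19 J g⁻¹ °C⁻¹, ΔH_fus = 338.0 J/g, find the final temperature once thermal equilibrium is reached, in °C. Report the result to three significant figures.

T_f = 51.1 °C

Heat to bring ice to 0 °C and melt it: q₁ = 54.6×2.03×17.2 + 54.6×338.0 = 20361 J
Heat the water can supply cooling to 0 °C: 679.9×4.19×62.3 = 177479 J > q₁, so all ice melts.
Energy balance: 679.9×4.19×(62.3 − T) = 20361 + 54.6×4.19×(T − 0)
2848.781(62.3 − T) = 20361 + 228.774 T
177479 − 20361 = 3077.555 T
T = 157118 / 3077.555 = 51.05 °C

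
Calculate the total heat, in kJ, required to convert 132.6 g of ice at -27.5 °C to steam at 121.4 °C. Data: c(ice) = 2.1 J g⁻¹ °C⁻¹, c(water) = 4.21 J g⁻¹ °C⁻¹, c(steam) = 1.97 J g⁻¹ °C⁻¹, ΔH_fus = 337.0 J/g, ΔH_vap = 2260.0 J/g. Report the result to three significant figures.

q = 413 kJ

q1 (heat ice -27.5→0.0 °C): 132.6 × 2.1 × 27.5 = 7658 J
q2 (melt at 0 °C): 132.6 × 337.0 = 44686 J
q3 (heat water 0.0→100.0 °C): 132.6 × 4.21 × 100.0 = 55825 J
q4 (vaporize at 100 °C): 132.6 × 2260.0 = 299676 J
q5 (heat steam 100.0→121.4 °C): 132.6 × 1.97 × 21.4 = 5590 J
Total: 7658 + 44686 + 55825 + 299676 + 5590 = 413435 J = 413 kJ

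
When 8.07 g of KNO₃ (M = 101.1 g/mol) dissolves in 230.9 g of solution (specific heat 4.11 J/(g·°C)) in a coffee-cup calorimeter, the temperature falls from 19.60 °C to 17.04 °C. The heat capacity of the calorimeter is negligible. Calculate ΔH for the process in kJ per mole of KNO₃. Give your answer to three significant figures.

|ΔT| = |17.04 − 19.60| = 2.56 °C
|q_surr| = (230.9 × 4.11) × 2.56 = 948.999 × 2.56 = 2429 J
n(KNO₃) = 8.07 / 101.1 = 0.07982 mol
Temperature fell, so q_rxn = +|q_surr| = 2.429 kJ
ΔH = q_rxn / n = 30.43 kJ/mol

ΔH = 30.4 kJ/mol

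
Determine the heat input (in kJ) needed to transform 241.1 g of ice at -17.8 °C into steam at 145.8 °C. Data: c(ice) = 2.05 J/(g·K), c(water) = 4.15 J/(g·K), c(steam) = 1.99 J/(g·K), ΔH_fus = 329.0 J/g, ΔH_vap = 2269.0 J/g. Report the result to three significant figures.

q = 757 kJ

q1 (heat ice -17.8→0.0 °C): 241.1 × 2.05 × 17.8 = 8798 J
q2 (melt at 0 °C): 241.1 × 329.0 = 79322 J
q3 (heat water 0.0→100.0 °C): 241.1 × 4.15 × 100.0 = 100057 J
q4 (vaporize at 100 °C): 241.1 × 2269.0 = 547056 J
q5 (heat steam 100.0→145.8 °C): 241.1 × 1.99 × 45.8 = 21974 J
Total: 8798 + 79322 + 100057 + 547056 + 21974 = 757207 J = 757 kJ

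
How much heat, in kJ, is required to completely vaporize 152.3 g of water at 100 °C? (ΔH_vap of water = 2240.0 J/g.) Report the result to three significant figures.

q = m × ΔH_vap = 152.3 × 2240.0 = 341200 J = 341 kJ

q = 341 kJ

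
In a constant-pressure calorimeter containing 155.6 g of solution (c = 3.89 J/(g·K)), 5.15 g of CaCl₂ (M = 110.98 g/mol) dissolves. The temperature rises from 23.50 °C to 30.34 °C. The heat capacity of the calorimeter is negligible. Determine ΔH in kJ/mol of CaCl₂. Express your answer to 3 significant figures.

ΔH = -89.2 kJ/mol

|ΔT| = |30.34 − 23.50| = 6.84 °C
|q_surr| = (155.6 × 3.89) × 6.84 = 605.284 × 6.84 = 4140 J
n(CaCl₂) = 5.15 / 110.98 = 0.04640 mol
Temperature rose, so q_rxn = −|q_surr| = -4.140 kJ
ΔH = q_rxn / n = -89.22 kJ/mol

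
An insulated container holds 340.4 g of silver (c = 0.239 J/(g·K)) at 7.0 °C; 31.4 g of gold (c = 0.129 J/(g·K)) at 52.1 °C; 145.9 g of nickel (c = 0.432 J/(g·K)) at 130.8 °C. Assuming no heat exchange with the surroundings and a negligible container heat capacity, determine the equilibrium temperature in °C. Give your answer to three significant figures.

T_f = 60.8 °C

Σ mᵢcᵢ(T − Tᵢ) = 0  ⇒  T = Σ mᵢcᵢTᵢ / Σ mᵢcᵢ
Σ mᵢcᵢ = 340.4×0.239 + 31.4×0.129 + 145.9×0.432 = 148.4350
Σ mᵢcᵢTᵢ = 81.3556×7.0 + 4.0506×52.1 + 63.0288×130.8 = 9024.7
T = 9024.7 / 148.4350 = 60.80 °C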